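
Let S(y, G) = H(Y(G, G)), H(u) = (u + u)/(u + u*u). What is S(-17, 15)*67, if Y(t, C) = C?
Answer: 67/8 ≈ 8.3750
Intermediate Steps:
H(u) = 2*u/(u + u**2) (H(u) = (2*u)/(u + u**2) = 2*u/(u + u**2))
S(y, G) = 2/(1 + G)
S(-17, 15)*67 = (2/(1 + 15))*67 = (2/16)*67 = (2*(1/16))*67 = (1/8)*67 = 67/8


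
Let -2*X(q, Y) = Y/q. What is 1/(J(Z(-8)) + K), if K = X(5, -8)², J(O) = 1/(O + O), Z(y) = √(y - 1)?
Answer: 14400/9841 + 3750*I/9841 ≈ 1.4633 + 0.38106*I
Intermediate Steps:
X(q, Y) = -Y/(2*q)
Z(y) = √(-1 + y)
J(O) = 1/(2*O)
K = 16/25 (K = (-½*(-8)/5)² = (-½*(-8)*⅕)² = (⅘)² = 16/25 ≈ 0.64000)
1/(J(Z(-8)) + K) = 1/(1/(2*(√(-1 - 8))) + 16/25) = 1/(1/(2*(√(-9))) + 16/25) = 1/(1/(2*((3*I))) + 16/25) = 1/((-I/3)/2 + 16/25) = 1/(-I/6 + 16/25) = 1/(16/25 - I/6) = 22500*(16/25 + I/6)/9841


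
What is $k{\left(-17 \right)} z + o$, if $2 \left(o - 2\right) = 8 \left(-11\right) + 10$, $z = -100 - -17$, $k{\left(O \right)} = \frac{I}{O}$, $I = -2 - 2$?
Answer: $- \frac{961}{17} \approx -56.529$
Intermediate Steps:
$I = -4$ ($I = -2 - 2 = -4$)
$k{\left(O \right)} = - \frac{4}{O}$
$z = -83$ ($z = -100 + 17 = -83$)
$o = -37$ ($o = 2 + \frac{8 \left(-11\right) + 10}{2} = 2 + \frac{-88 + 10}{2} = 2 + \frac{1}{2} \left(-78\right) = 2 - 39 = -37$)
$k{\left(-17 \right)} z + o = - \frac{4}{-17} \left(-83\right) - 37 = \left(-4\right) \left(- \frac{1}{17}\right) \left(-83\right) - 37 = \frac{4}{17} \left(-83\right) - 37 = - \frac{332}{17} - 37 = - \frac{961}{17}$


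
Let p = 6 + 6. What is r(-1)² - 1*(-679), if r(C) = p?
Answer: 823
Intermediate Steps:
p = 12
r(C) = 12
r(-1)² - 1*(-679) = 12² - 1*(-679) = 144 + 679 = 823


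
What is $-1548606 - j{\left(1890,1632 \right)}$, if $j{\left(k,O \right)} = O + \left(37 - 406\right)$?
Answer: $-1549869$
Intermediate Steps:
$j{\left(k,O \right)} = -369 + O$ ($j{\left(k,O \right)} = O - 369 = -369 + O$)
$-1548606 - j{\left(1890,1632 \right)} = -1548606 - \left(-369 + 1632\right) = -1548606 - 1263 = -1549869$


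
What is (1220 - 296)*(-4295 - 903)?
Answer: -4802952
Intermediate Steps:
(1220 - 296)*(-4295 - 903) = 924*(-5198) = -4802952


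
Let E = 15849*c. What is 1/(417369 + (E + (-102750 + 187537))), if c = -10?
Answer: 1/343666 ≈ 2.9098e-6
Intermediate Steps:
E = -158490 (E = 15849*(-10) = -158490)
1/(417369 + (E + (-102750 + 187537))) = 1/(417369 + (-158490 + (-102750 + 187537))) = 1/(417369 + (-158490 + 84787)) = 1/(417369 - 73703) = 1/343666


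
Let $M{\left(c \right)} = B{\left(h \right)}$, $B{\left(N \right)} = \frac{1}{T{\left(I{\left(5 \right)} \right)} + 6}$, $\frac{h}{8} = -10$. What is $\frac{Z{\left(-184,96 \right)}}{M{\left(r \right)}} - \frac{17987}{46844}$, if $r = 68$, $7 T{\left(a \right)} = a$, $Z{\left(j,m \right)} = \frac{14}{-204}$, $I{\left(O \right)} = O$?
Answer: $- \frac{2018171}{2389044} \approx -0.84476$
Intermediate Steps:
$Z{\left(j,m \right)} = - \frac{7}{102}$ ($Z{\left(j,m \right)} = 14 \left(- \frac{1}{204}\right) = - \frac{7}{102}$)
$T{\left(a \right)} = \frac{a}{7}$
$h = -80$ ($h = 8 \left(-10\right) = -80$)
$B{\left(N \right)} = \frac{7}{47}$ ($B{\left(N \right)} = \frac{1}{\frac{1}{7} \cdot 5 + 6} = \frac{1}{\frac{5}{7} + 6} = \frac{1}{\frac{47}{7}} = \frac{7}{47}$)
$M{\left(c \right)} = \frac{7}{47}$
$\frac{Z{\left(-184,96 \right)}}{M{\left(r \right)}} - \frac{17987}{46844} = - \frac{7}{102 \cdot \frac{7}{47}} - \frac{17987}{46844} = \left(- \frac{7}{102}\right) \frac{47}{7} - \frac{17987}{46844} = - \frac{47}{102} - \frac{17987}{46844} = - \frac{2018171}{2389044}$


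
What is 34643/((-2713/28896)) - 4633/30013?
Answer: -30044349982993/81425269 ≈ -3.6898e+5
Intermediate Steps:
34643/((-2713/28896)) - 4633/30013 = 34643/((-2713*1/28896)) - 4633*1/30013 = 34643/(-2713/28896) - 4633/30013 = 34643*(-28896/2713) - 4633/30013 = -1001044128/2713 - 4633/30013 = -30044349982993/81425269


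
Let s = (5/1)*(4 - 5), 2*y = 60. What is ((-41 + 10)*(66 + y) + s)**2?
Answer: 8886361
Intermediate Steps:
y = 30 (y = (1/2)*60 = 30)
s = -5 (s = (5*1)*(-1) = 5*(-1) = -5)
((-41 + 10)*(66 + y) + s)**2 = ((-41 + 10)*(66 + 30) - 5)**2 = (-31*96 - 5)**2 = (-2976 - 5)**2 = (-2981)**2 = 8886361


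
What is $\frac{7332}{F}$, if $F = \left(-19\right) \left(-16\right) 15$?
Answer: $\frac{611}{380} \approx 1.6079$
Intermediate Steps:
$F = 4560$ ($F = 304 \cdot 15 = 4560$)
$\frac{7332}{F} = \frac{7332}{4560} = 7332 \cdot \frac{1}{4560} = \frac{611}{380}$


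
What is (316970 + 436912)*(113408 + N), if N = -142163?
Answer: -21677876910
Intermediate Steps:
(316970 + 436912)*(113408 + N) = (316970 + 436912)*(113408 - 142163) = 753882*(-28755) = -21677876910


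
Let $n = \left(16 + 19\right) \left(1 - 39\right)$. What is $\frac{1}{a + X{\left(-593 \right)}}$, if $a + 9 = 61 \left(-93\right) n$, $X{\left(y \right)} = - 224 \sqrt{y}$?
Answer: $\frac{7545081}{56928277050929} + \frac{224 i \sqrt{593}}{56928277050929} \approx 1.3254 \cdot 10^{-7} + 9.5818 \cdot 10^{-11} i$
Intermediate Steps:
$n = -1330$ ($n = 35 \left(-38\right) = -1330$)
$a = 7545081$ ($a = -9 + 61 \left(-93\right) \left(-1330\right) = -9 - -7545090 = -9 + 7545090 = 7545081$)
$\frac{1}{a + X{\left(-593 \right)}} = \frac{1}{7545081 - 224 \sqrt{-593}} = \frac{1}{7545081 - 224 i \sqrt{593}}$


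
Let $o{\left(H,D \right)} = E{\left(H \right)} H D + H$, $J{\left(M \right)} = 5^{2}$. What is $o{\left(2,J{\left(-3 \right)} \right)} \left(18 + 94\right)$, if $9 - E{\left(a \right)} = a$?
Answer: $39424$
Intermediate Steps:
$J{\left(M \right)} = 25$
$E{\left(a \right)} = 9 - a$
$o{\left(H,D \right)} = H + D H \left(9 - H\right)$ ($o{\left(H,D \right)} = \left(9 - H\right) H D + H = H \left(9 - H\right) D + H = D H \left(9 - H\right) + H = H + D H \left(9 - H\right)$)
$o{\left(2,J{\left(-3 \right)} \right)} \left(18 + 94\right) = \left(-1\right) 2 \left(-1 + 25 \left(-9 + 2\right)\right) \left(18 + 94\right) = \left(-1\right) 2 \left(-1 + 25 \left(-7\right)\right) 112 = \left(-1\right) 2 \left(-1 - 175\right) 112 = \left(-1\right) 2 \left(-176\right) 112 = 352 \cdot 112 = 39424$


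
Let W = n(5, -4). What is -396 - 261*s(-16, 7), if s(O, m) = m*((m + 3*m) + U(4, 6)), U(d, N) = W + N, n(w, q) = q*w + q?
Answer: -18666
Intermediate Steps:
n(w, q) = q + q*w
W = -24 (W = -4*(1 + 5) = -4*6 = -24)
U(d, N) = -24 + N
s(O, m) = m*(-18 + 4*m) (s(O, m) = m*((m + 3*m) + (-24 + 6)) = m*(4*m - 18) = m*(-18 + 4*m))
-396 - 261*s(-16, 7) = -396 - 522*7*(-9 + 2*7) = -396 - 522*7*(-9 + 14) = -396 - 522*7*5 = -396 - 261*70 = -396 - 18270 = -18666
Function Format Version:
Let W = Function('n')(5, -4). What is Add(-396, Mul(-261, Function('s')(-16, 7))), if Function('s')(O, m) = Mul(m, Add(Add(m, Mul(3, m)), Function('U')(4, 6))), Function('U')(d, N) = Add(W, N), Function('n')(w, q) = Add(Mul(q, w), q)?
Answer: -18666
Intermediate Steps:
Function('n')(w, q) = Add(q, Mul(q, w))
W = -24 (W = Mul(-4, Add(1, 5)) = Mul(-4, 6) = -24)
Function('U')(d, N) = Add(-24, N)
Function('s')(O, m) = Mul(m, Add(-18, Mul(4, m))) (Function('s')(O, m) = Mul(m, Add(Add(m, Mul(3, m)), Add(-24, 6))) = Mul(m, Add(Mul(4, m), -18)) = Mul(m, Add(-18, Mul(4, m))))
Add(-396, Mul(-261, Function('s')(-16, 7))) = Add(-396, Mul(-261, Mul(2, 7, Add(-9, Mul(2, 7))))) = Add(-396, Mul(-261, Mul(2, 7, Add(-9, 14)))) = Add(-396, Mul(-261, Mul(2, 7, 5))) = Add(-396, Mul(-261, 70)) = Add(-396, -18270) = -18666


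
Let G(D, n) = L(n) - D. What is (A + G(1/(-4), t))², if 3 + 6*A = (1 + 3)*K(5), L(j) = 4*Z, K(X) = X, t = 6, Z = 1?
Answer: 7225/144 ≈ 50.174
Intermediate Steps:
L(j) = 4 (L(j) = 4*1 = 4)
A = 17/6 (A = -½ + ((1 + 3)*5)/6 = -½ + (4*5)/6 = -½ + (⅙)*20 = -½ + 10/3 = 17/6 ≈ 2.8333)
G(D, n) = 4 - D
(A + G(1/(-4), t))² = (17/6 + (4 - 1/(-4)))² = (17/6 + (4 - (-1)/4))² = (17/6 + (4 - 1*(-¼)))² = (17/6 + (4 + ¼))² = (17/6 + 17/4)² = (85/12)² = 7225/144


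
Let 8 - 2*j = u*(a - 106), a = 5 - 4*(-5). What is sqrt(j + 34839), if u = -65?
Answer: sqrt(128842)/2 ≈ 179.47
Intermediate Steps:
a = 25 (a = 5 + 20 = 25)
j = -5257/2 (j = 4 - (-65)*(25 - 106)/2 = 4 - (-65)*(-81)/2 = 4 - 1/2*5265 = 4 - 5265/2 = -5257/2 ≈ -2628.5)
sqrt(j + 34839) = sqrt(-5257/2 + 34839) = sqrt(64421/2) = sqrt(128842)/2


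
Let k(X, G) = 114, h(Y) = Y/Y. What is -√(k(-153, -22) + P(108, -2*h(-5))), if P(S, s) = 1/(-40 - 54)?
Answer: -√1007210/94 ≈ -10.677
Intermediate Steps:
h(Y) = 1
P(S, s) = -1/94 (P(S, s) = 1/(-94) = -1/94)
-√(k(-153, -22) + P(108, -2*h(-5))) = -√(114 - 1/94) = -√(10715/94) = -√1007210/94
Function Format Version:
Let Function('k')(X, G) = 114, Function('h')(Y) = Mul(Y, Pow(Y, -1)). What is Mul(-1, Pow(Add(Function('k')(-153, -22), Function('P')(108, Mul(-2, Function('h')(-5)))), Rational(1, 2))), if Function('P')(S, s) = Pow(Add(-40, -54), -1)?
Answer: Mul(Rational(-1, 94), Pow(1007210, Rational(1, 2))) ≈ -10.677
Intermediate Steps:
Function('h')(Y) = 1
Function('P')(S, s) = Rational(-1, 94) (Function('P')(S, s) = Pow(-94, -1) = Rational(-1, 94))
Mul(-1, Pow(Add(Function('k')(-153, -22), Function('P')(108, Mul(-2, Function('h')(-5)))), Rational(1, 2))) = Mul(-1, Pow(Add(114, Rational(-1, 94)), Rational(1, 2))) = Mul(-1, Pow(Rational(10715, 94), Rational(1, 2))) = Mul(-1, Mul(Rational(1, 94), Pow(1007210, Rational(1, 2)))) = Mul(Rational(-1, 94), Pow(1007210, Rational(1, 2)))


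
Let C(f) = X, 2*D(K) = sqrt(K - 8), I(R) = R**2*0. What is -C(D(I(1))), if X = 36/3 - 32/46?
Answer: -260/23 ≈ -11.304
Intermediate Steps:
I(R) = 0
X = 260/23 (X = 36*(1/3) - 32*1/46 = 12 - 16/23 = 260/23 ≈ 11.304)
D(K) = sqrt(-8 + K)/2 (D(K) = sqrt(K - 8)/2 = sqrt(-8 + K)/2)
C(f) = 260/23
-C(D(I(1))) = -1*260/23 = -260/23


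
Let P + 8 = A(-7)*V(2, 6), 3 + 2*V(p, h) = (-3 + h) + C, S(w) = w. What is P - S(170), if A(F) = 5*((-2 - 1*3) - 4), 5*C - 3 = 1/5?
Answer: -962/5 ≈ -192.40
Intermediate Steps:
C = 16/25 (C = ⅗ + (1/5)/5 = ⅗ + (1*(⅕))/5 = ⅗ + (⅕)*(⅕) = ⅗ + 1/25 = 16/25 ≈ 0.64000)
V(p, h) = -67/25 + h/2 (V(p, h) = -3/2 + ((-3 + h) + 16/25)/2 = -3/2 + (-59/25 + h)/2 = -3/2 + (-59/50 + h/2) = -67/25 + h/2)
A(F) = -45 (A(F) = 5*((-2 - 3) - 4) = 5*(-5 - 4) = 5*(-9) = -45)
P = -112/5 (P = -8 - 45*(-67/25 + (½)*6) = -8 - 45*(-67/25 + 3) = -8 - 45*8/25 = -8 - 72/5 = -112/5 ≈ -22.400)
P - S(170) = -112/5 - 1*170 = -112/5 - 170 = -962/5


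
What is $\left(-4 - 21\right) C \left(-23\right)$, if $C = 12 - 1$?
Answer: $6325$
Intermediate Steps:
$C = 11$
$\left(-4 - 21\right) C \left(-23\right) = \left(-4 - 21\right) 11 \left(-23\right) = \left(-25\right) 11 \left(-23\right) = \left(-275\right) \left(-23\right) = 6325$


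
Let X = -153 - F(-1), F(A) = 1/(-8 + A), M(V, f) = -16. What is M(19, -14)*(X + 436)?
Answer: -40768/9 ≈ -4529.8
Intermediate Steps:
X = -1376/9 (X = -153 - 1/(-8 - 1) = -153 - 1/(-9) = -153 - 1*(-1/9) = -153 + 1/9 = -1376/9 ≈ -152.89)
M(19, -14)*(X + 436) = -16*(-1376/9 + 436) = -16*2548/9 = -40768/9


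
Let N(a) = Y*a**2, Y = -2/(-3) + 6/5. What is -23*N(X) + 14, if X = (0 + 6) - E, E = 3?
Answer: -1862/5 ≈ -372.40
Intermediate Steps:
Y = 28/15 (Y = -2*(-1/3) + 6*(1/5) = 2/3 + 6/5 = 28/15 ≈ 1.8667)
X = 3 (X = (0 + 6) - 1*3 = 6 - 3 = 3)
N(a) = 28*a**2/15
-23*N(X) + 14 = -644*3**2/15 + 14 = -644*9/15 + 14 = -23*84/5 + 14 = -1932/5 + 14 = -1862/5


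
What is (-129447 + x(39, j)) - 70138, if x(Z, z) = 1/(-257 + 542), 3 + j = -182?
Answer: -56881724/285 ≈ -1.9959e+5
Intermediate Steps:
j = -185 (j = -3 - 182 = -185)
x(Z, z) = 1/285
(-129447 + x(39, j)) - 70138 = (-129447 + 1/285) - 70138 = -36892394/285 - 70138 = -56881724/285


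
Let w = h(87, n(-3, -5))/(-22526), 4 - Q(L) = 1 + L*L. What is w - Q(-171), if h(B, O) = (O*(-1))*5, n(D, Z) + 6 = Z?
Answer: 658615133/22526 ≈ 29238.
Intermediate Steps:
n(D, Z) = -6 + Z
h(B, O) = -5*O (h(B, O) = -O*5 = -5*O)
Q(L) = 3 - L**2 (Q(L) = 4 - (1 + L*L) = 4 - (1 + L**2) = 4 + (-1 - L**2) = 3 - L**2)
w = -55/22526 (w = -5*(-6 - 5)/(-22526) = -5*(-11)*(-1/22526) = 55*(-1/22526) = -55/22526 ≈ -0.0024416)
w - Q(-171) = -55/22526 - (3 - 1*(-171)**2) = -55/22526 - (3 - 1*29241) = -55/22526 - (3 - 29241) = -55/22526 - 1*(-29238) = -55/22526 + 29238 = 658615133/22526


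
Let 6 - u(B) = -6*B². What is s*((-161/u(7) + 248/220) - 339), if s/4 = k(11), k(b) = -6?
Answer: 2233502/275 ≈ 8121.8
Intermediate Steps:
s = -24 (s = 4*(-6) = -24)
u(B) = 6 + 6*B² (u(B) = 6 - (-6)*B² = 6 + 6*B²)
s*((-161/u(7) + 248/220) - 339) = -24*((-161/(6 + 6*7²) + 248/220) - 339) = -24*((-161/(6 + 6*49) + 248*(1/220)) - 339) = -24*((-161/(6 + 294) + 62/55) - 339) = -24*((-161/300 + 62/55) - 339) = -24*(1949/3300 - 339) = -24*(-1116751/3300) = 2233502/275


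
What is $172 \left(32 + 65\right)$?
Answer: $16684$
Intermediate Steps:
$172 \left(32 + 65\right) = 172 \cdot 97 = 16684$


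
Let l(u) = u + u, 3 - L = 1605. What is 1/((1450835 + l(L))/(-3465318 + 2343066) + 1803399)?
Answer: 1122252/2023866686917 ≈ 5.5451e-7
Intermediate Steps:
L = -1602 (L = 3 - 1*1605 = 3 - 1605 = -1602)
l(u) = 2*u
1/((1450835 + l(L))/(-3465318 + 2343066) + 1803399) = 1/((1450835 + 2*(-1602))/(-3465318 + 2343066) + 1803399) = 1/((1450835 - 3204)/(-1122252) + 1803399) = 1/(1447631*(-1/1122252) + 1803399) = 1/(-1447631/1122252 + 1803399) = 1/(2023866686917/1122252) = 1122252/2023866686917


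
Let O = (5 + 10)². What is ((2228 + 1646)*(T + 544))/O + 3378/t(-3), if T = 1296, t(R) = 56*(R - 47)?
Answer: 399161759/12600 ≈ 31680.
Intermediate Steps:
t(R) = -2632 + 56*R (t(R) = 56*(-47 + R) = -2632 + 56*R)
O = 225 (O = 15² = 225)
((2228 + 1646)*(T + 544))/O + 3378/t(-3) = ((2228 + 1646)*(1296 + 544))/225 + 3378/(-2632 + 56*(-3)) = (3874*1840)*(1/225) + 3378/(-2632 - 168) = 7128160*(1/225) + 3378/(-2800) = 1425632/45 + 3378*(-1/2800) = 1425632/45 - 1689/1400 = 399161759/12600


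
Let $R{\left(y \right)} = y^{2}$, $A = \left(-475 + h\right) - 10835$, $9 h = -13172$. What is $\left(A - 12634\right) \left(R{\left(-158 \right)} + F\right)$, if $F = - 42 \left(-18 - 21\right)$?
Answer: $- \frac{6083026136}{9} \approx -6.7589 \cdot 10^{8}$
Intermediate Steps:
$h = - \frac{13172}{9}$ ($h = \frac{1}{9} \left(-13172\right) = - \frac{13172}{9} \approx -1463.6$)
$F = 1638$ ($F = \left(-42\right) \left(-39\right) = 1638$)
$A = - \frac{114962}{9}$ ($A = \left(-475 - \frac{13172}{9}\right) - 10835 = - \frac{17447}{9} - 10835 = - \frac{114962}{9} \approx -12774.0$)
$\left(A - 12634\right) \left(R{\left(-158 \right)} + F\right) = \left(- \frac{114962}{9} - 12634\right) \left(\left(-158\right)^{2} + 1638\right) = - \frac{228668 \left(24964 + 1638\right)}{9} = \left(- \frac{228668}{9}\right) 26602 = - \frac{6083026136}{9}$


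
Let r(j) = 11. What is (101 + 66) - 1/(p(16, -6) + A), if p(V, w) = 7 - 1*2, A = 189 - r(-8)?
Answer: 30560/183 ≈ 166.99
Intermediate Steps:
A = 178 (A = 189 - 1*11 = 189 - 11 = 178)
p(V, w) = 5 (p(V, w) = 7 - 2 = 5)
(101 + 66) - 1/(p(16, -6) + A) = (101 + 66) - 1/(5 + 178) = 167 - 1/183 = 30560/183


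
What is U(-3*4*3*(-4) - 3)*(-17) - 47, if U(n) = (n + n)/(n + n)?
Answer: -64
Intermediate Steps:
U(n) = 1 (U(n) = (2*n)/((2*n)) = (2*n)*(1/(2*n)) = 1)
U(-3*4*3*(-4) - 3)*(-17) - 47 = 1*(-17) - 47 = -17 - 47 = -64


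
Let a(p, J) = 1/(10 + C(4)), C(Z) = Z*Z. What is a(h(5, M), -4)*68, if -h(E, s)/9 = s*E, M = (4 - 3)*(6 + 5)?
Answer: 34/13 ≈ 2.6154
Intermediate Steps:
C(Z) = Z²
M = 11 (M = 1*11 = 11)
h(E, s) = -9*E*s (h(E, s) = -9*s*E = -9*E*s)
a(p, J) = 1/26 (a(p, J) = 1/(10 + 4²) = 1/(10 + 16) = 1/26)
a(h(5, M), -4)*68 = (1/26)*68 = 34/13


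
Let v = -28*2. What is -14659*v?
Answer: 820904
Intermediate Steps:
v = -56
-14659*v = -14659*(-56) = 820904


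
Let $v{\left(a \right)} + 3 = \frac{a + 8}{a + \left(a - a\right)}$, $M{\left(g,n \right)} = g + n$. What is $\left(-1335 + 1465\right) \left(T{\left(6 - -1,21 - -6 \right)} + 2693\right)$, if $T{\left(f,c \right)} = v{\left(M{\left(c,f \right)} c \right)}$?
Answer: $\frac{160572490}{459} \approx 3.4983 \cdot 10^{5}$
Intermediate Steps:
$v{\left(a \right)} = -3 + \frac{8 + a}{a}$ ($v{\left(a \right)} = -3 + \frac{a + 8}{a + \left(a - a\right)} = -3 + \frac{8 + a}{a + 0} = -3 + \frac{8 + a}{a}$)
$T{\left(f,c \right)} = -2 + \frac{8}{c \left(c + f\right)}$ ($T{\left(f,c \right)} = -2 + \frac{8}{\left(c + f\right) c} = -2 + \frac{8}{c \left(c + f\right)}$)
$\left(-1335 + 1465\right) \left(T{\left(6 - -1,21 - -6 \right)} + 2693\right) = \left(-1335 + 1465\right) \left(\left(-2 + \frac{8}{\left(21 - -6\right) \left(\left(21 - -6\right) + \left(6 - -1\right)\right)}\right) + 2693\right) = 130 \left(\left(-2 + \frac{8}{\left(21 + 6\right) \left(\left(21 + 6\right) + \left(6 + 1\right)\right)}\right) + 2693\right) = 130 \left(\left(-2 + \frac{8}{27 \left(27 + 7\right)}\right) + 2693\right) = 130 \left(\left(-2 + 8 \cdot \frac{1}{27} \cdot \frac{1}{34}\right) + 2693\right) = 130 \left(\left(-2 + \frac{4}{459}\right) + 2693\right) = 130 \left(- \frac{914}{459} + 2693\right) = 130 \cdot \frac{1235173}{459} = \frac{160572490}{459}$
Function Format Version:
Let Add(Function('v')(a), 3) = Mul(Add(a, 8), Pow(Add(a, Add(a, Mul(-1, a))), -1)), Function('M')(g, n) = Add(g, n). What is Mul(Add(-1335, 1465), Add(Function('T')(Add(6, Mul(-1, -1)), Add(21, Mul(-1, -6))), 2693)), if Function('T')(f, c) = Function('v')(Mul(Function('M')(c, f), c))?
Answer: Rational(160572490, 459) ≈ 3.4983e+5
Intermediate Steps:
Function('v')(a) = Add(-3, Mul(Pow(a, -1), Add(8, a))) (Function('v')(a) = Add(-3, Mul(Add(a, 8), Pow(Add(a, Add(a, Mul(-1, a))), -1))) = Add(-3, Mul(Add(8, a), Pow(Add(a, 0), -1))) = Add(-3, Mul(Add(8, a), Pow(a, -1))) = Add(-3, Mul(Pow(a, -1), Add(8, a))))
Function('T')(f, c) = Add(-2, Mul(8, Pow(c, -1), Pow(Add(c, f), -1))) (Function('T')(f, c) = Add(-2, Mul(8, Pow(Mul(Add(c, f), c), -1))) = Add(-2, Mul(8, Pow(Mul(c, Add(c, f)), -1))) = Add(-2, Mul(8, Mul(Pow(c, -1), Pow(Add(c, f), -1)))) = Add(-2, Mul(8, Pow(c, -1), Pow(Add(c, f), -1))))
Mul(Add(-1335, 1465), Add(Function('T')(Add(6, Mul(-1, -1)), Add(21, Mul(-1, -6))), 2693)) = Mul(Add(-1335, 1465), Add(Add(-2, Mul(8, Pow(Add(21, Mul(-1, -6)), -1), Pow(Add(Add(21, Mul(-1, -6)), Add(6, Mul(-1, -1))), -1))), 2693)) = Mul(130, Add(Add(-2, Mul(8, Pow(Add(21, 6), -1), Pow(Add(Add(21, 6), Add(6, 1)), -1))), 2693)) = Mul(130, Add(Add(-2, Mul(8, Pow(27, -1), Pow(Add(27, 7), -1))), 2693)) = Mul(130, Add(Add(-2, Mul(8, Rational(1, 27), Pow(34, -1))), 2693)) = Mul(130, Add(Add(-2, Mul(8, Rational(1, 27), Rational(1, 34))), 2693)) = Mul(130, Add(Add(-2, Rational(4, 459)), 2693)) = Mul(130, Add(Rational(-914, 459), 2693)) = Mul(130, Rational(1235173, 459)) = Rational(160572490, 459)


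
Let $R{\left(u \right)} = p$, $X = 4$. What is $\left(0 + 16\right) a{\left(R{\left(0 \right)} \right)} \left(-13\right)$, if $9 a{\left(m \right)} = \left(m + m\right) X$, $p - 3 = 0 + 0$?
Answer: $- \frac{1664}{3} \approx -554.67$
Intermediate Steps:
$p = 3$ ($p = 3 + \left(0 + 0\right) = 3 + 0 = 3$)
$R{\left(u \right)} = 3$
$a{\left(m \right)} = \frac{8 m}{9}$ ($a{\left(m \right)} = \frac{\left(m + m\right) 4}{9} = \frac{2 m 4}{9} = \frac{8 m}{9}$)
$\left(0 + 16\right) a{\left(R{\left(0 \right)} \right)} \left(-13\right) = \left(0 + 16\right) \frac{8}{9} \cdot 3 \left(-13\right) = 16 \cdot \frac{8}{3} \left(-13\right) = \frac{128}{3} \left(-13\right) = - \frac{1664}{3}$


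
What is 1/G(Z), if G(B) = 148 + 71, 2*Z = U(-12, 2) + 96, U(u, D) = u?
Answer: 1/219 ≈ 0.0045662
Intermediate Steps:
Z = 42 (Z = (-12 + 96)/2 = (½)*84 = 42)
G(B) = 219
1/G(Z) = 1/219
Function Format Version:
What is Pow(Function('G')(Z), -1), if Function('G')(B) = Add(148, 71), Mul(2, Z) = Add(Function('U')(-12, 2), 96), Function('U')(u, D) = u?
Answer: Rational(1, 219) ≈ 0.0045662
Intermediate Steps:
Z = 42 (Z = Mul(Rational(1, 2), Add(-12, 96)) = Mul(Rational(1, 2), 84) = 42)
Function('G')(B) = 219
Pow(Function('G')(Z), -1) = Pow(219, -1) = Rational(1, 219)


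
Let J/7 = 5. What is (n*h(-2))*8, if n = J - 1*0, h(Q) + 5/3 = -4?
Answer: -4760/3 ≈ -1586.7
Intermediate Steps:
J = 35 (J = 7*5 = 35)
h(Q) = -17/3 (h(Q) = -5/3 - 4 = -17/3)
n = 35 (n = 35 - 1*0 = 35 + 0 = 35)
(n*h(-2))*8 = (35*(-17/3))*8 = -595/3*8 = -4760/3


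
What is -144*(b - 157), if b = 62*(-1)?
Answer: 31536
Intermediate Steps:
b = -62
-144*(b - 157) = -144*(-62 - 157) = -144*(-219) = 31536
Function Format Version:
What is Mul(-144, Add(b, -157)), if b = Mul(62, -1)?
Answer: 31536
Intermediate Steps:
b = -62
Mul(-144, Add(b, -157)) = Mul(-144, Add(-62, -157)) = Mul(-144, -219) = 31536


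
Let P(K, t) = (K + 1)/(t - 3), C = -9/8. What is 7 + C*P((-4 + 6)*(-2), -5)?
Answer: 421/64 ≈ 6.5781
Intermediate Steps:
C = -9/8 (C = -9*⅛ = -9/8 ≈ -1.1250)
P(K, t) = (1 + K)/(-3 + t)
7 + C*P((-4 + 6)*(-2), -5) = 7 - 9*(1 + (-4 + 6)*(-2))/(8*(-3 - 5)) = 7 - 9*(1 + 2*(-2))/(8*(-8)) = 7 - (-9)*(1 - 4)/64 = 7 - (-9)*(-3)/64 = 7 - 9/8*3/8 = 7 - 27/64 = 421/64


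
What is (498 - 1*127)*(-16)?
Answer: -5936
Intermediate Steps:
(498 - 1*127)*(-16) = (498 - 127)*(-16) = 371*(-16) = -5936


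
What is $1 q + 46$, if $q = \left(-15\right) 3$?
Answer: $1$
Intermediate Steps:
$q = -45$
$1 q + 46 = 1 \left(-45\right) + 46 = -45 + 46 = 1$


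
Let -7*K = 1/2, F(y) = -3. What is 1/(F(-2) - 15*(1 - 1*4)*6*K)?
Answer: -7/156 ≈ -0.044872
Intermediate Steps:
K = -1/14 (K = -⅐/2 = -⅐*½ = -1/14 ≈ -0.071429)
1/(F(-2) - 15*(1 - 1*4)*6*K) = 1/(-3 - 15*(1 - 1*4)*6*(-1)/14) = 1/(-3 - 15*(1 - 4)*6*(-1)/14) = 1/(-3 - 15*(-3*6)*(-1)/14) = 1/(-3 - (-270)*(-1)/14) = 1/(-3 - 15*9/7) = 1/(-3 - 135/7) = 1/(-156/7) = -7/156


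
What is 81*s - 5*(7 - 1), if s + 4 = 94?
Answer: 7260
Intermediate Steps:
s = 90 (s = -4 + 94 = 90)
81*s - 5*(7 - 1) = 81*90 - 5*(7 - 1) = 7290 - 5*6 = 7290 - 30 = 7260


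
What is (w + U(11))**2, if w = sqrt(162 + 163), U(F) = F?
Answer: 446 + 110*sqrt(13) ≈ 842.61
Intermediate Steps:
w = 5*sqrt(13) (w = sqrt(325) = 5*sqrt(13) ≈ 18.028)
(w + U(11))**2 = (5*sqrt(13) + 11)**2 = (11 + 5*sqrt(13))**2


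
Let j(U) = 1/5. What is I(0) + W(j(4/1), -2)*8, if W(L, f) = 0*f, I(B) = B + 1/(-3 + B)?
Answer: -⅓ ≈ -0.33333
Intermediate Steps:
j(U) = ⅕
W(L, f) = 0
I(0) + W(j(4/1), -2)*8 = (1 + 0² - 3*0)/(-3 + 0) + 0*8 = (1 + 0 + 0)/(-3) + 0 = -⅓*1 + 0 = -⅓ + 0 = -⅓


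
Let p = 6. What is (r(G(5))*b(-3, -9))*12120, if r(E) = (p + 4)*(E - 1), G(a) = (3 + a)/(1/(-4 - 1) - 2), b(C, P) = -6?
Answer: 37087200/11 ≈ 3.3716e+6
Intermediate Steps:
G(a) = -15/11 - 5*a/11 (G(a) = (3 + a)/(1/(-5) - 2) = (3 + a)/(-⅕ - 2) = (3 + a)/(-11/5) = (3 + a)*(-5/11) = -15/11 - 5*a/11)
r(E) = -10 + 10*E (r(E) = (6 + 4)*(E - 1) = 10*(-1 + E) = -10 + 10*E)
(r(G(5))*b(-3, -9))*12120 = ((-10 + 10*(-15/11 - 5/11*5))*(-6))*12120 = ((-10 + 10*(-15/11 - 25/11))*(-6))*12120 = ((-10 + 10*(-40/11))*(-6))*12120 = ((-10 - 400/11)*(-6))*12120 = -510/11*(-6)*12120 = (3060/11)*12120 = 37087200/11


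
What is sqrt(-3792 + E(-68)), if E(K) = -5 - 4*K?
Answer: 5*I*sqrt(141) ≈ 59.372*I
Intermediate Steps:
sqrt(-3792 + E(-68)) = sqrt(-3792 + (-5 - 4*(-68))) = sqrt(-3792 + (-5 + 272)) = sqrt(-3792 + 267) = sqrt(-3525) = 5*I*sqrt(141)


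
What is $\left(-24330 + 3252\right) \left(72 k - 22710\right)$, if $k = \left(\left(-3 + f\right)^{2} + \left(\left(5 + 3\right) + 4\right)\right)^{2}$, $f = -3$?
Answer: $-3017905884$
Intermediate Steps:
$k = 2304$ ($k = \left(\left(-3 - 3\right)^{2} + \left(\left(5 + 3\right) + 4\right)\right)^{2} = \left(\left(-6\right)^{2} + \left(8 + 4\right)\right)^{2} = \left(36 + 12\right)^{2} = 48^{2} = 2304$)
$\left(-24330 + 3252\right) \left(72 k - 22710\right) = \left(-24330 + 3252\right) \left(72 \cdot 2304 - 22710\right) = - 21078 \left(165888 - 22710\right) = \left(-21078\right) 143178 = -3017905884$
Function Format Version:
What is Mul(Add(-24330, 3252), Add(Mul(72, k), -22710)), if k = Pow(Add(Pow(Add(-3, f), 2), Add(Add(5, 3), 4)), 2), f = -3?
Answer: -3017905884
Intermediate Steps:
k = 2304 (k = Pow(Add(Pow(Add(-3, -3), 2), Add(Add(5, 3), 4)), 2) = Pow(Add(Pow(-6, 2), Add(8, 4)), 2) = Pow(Add(36, 12), 2) = Pow(48, 2) = 2304)
Mul(Add(-24330, 3252), Add(Mul(72, k), -22710)) = Mul(Add(-24330, 3252), Add(Mul(72, 2304), -22710)) = Mul(-21078, Add(165888, -22710)) = Mul(-21078, 143178) = -3017905884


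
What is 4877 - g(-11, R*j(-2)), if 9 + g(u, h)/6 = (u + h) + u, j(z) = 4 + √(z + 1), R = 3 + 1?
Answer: 4967 - 24*I ≈ 4967.0 - 24.0*I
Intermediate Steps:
R = 4
j(z) = 4 + √(1 + z)
g(u, h) = -54 + 6*h + 12*u (g(u, h) = -54 + 6*((u + h) + u) = -54 + 6*((h + u) + u) = -54 + 6*(h + 2*u) = -54 + (6*h + 12*u) = -54 + 6*h + 12*u)
4877 - g(-11, R*j(-2)) = 4877 - (-54 + 6*(4*(4 + √(1 - 2))) + 12*(-11)) = 4877 - (-54 + 6*(4*(4 + √(-1))) - 132) = 4877 - (-54 + 6*(4*(4 + I)) - 132) = 4877 - (-54 + 6*(16 + 4*I) - 132) = 4877 - (-54 + (96 + 24*I) - 132) = 4877 - (-90 + 24*I) = 4877 + (90 - 24*I) = 4967 - 24*I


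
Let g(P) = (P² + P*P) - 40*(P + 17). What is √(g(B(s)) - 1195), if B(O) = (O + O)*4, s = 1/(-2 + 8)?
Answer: I*√17323/3 ≈ 43.872*I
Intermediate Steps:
s = ⅙ (s = 1/6 = ⅙ ≈ 0.16667)
B(O) = 8*O (B(O) = (2*O)*4 = 8*O)
g(P) = -680 - 40*P + 2*P² (g(P) = (P² + P²) - 40*(17 + P) = 2*P² + (-680 - 40*P) = -680 - 40*P + 2*P²)
√(g(B(s)) - 1195) = √((-680 - 320/6 + 2*(8*(⅙))²) - 1195) = √((-680 - 40*4/3 + 2*(4/3)²) - 1195) = √((-680 - 160/3 + 2*(16/9)) - 1195) = √((-680 - 160/3 + 32/9) - 1195) = √(-6568/9 - 1195) = √(-17323/9) = I*√17323/3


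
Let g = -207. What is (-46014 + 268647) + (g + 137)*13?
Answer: 221723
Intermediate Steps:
(-46014 + 268647) + (g + 137)*13 = (-46014 + 268647) + (-207 + 137)*13 = 222633 - 70*13 = 222633 - 910 = 221723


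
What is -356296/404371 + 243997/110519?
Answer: 59287833263/44690678549 ≈ 1.3266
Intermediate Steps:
-356296/404371 + 243997/110519 = 59287833263/44690678549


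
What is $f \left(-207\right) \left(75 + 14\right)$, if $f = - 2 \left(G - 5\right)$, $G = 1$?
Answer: $-147384$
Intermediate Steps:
$f = 8$ ($f = - 2 \left(1 - 5\right) = \left(-2\right) \left(-4\right) = 8$)
$f \left(-207\right) \left(75 + 14\right) = 8 \left(-207\right) \left(75 + 14\right) = \left(-1656\right) 89 = -147384$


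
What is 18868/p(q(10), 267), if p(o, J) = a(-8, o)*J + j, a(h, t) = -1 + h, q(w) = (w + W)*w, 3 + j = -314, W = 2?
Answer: -4717/680 ≈ -6.9368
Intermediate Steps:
j = -317 (j = -3 - 314 = -317)
q(w) = w*(2 + w) (q(w) = (w + 2)*w = (2 + w)*w = w*(2 + w))
p(o, J) = -317 - 9*J (p(o, J) = (-1 - 8)*J - 317 = -9*J - 317 = -317 - 9*J)
18868/p(q(10), 267) = 18868/(-317 - 9*267) = 18868/(-317 - 2403) = 18868/(-2720) = 18868*(-1/2720) = -4717/680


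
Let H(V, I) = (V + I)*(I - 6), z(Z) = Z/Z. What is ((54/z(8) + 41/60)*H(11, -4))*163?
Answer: -3743621/6 ≈ -6.2394e+5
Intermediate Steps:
z(Z) = 1
H(V, I) = (-6 + I)*(I + V) (H(V, I) = (I + V)*(-6 + I) = (-6 + I)*(I + V))
((54/z(8) + 41/60)*H(11, -4))*163 = ((54/1 + 41/60)*((-4)**2 - 6*(-4) - 6*11 - 4*11))*163 = ((54*1 + 41*(1/60))*(16 + 24 - 66 - 44))*163 = ((54 + 41/60)*(-70))*163 = ((3281/60)*(-70))*163 = -22967/6*163 = -3743621/6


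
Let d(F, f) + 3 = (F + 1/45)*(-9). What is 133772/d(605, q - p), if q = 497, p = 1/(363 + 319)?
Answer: -668860/27241 ≈ -24.553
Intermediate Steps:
p = 1/682 ≈ 0.0014663
d(F, f) = -16/5 - 9*F (d(F, f) = -3 + (F + 1/45)*(-9) = -3 + (1/45 + F)*(-9) = -3 + (-⅕ - 9*F) = -16/5 - 9*F)
133772/d(605, q - p) = 133772/(-16/5 - 9*605) = 133772/(-16/5 - 5445) = 133772/(-27241/5) = 133772*(-5/27241) = -668860/27241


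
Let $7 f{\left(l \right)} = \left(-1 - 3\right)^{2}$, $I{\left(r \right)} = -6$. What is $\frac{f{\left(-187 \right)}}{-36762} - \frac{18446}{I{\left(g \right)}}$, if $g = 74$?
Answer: $\frac{395565239}{128667} \approx 3074.3$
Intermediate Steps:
$f{\left(l \right)} = \frac{16}{7}$ ($f{\left(l \right)} = \frac{\left(-1 - 3\right)^{2}}{7} = \frac{\left(-4\right)^{2}}{7} = \frac{1}{7} \cdot 16 = \frac{16}{7}$)
$\frac{f{\left(-187 \right)}}{-36762} - \frac{18446}{I{\left(g \right)}} = \frac{16}{7 \left(-36762\right)} - \frac{18446}{-6} = \frac{16}{7} \left(- \frac{1}{36762}\right) - - \frac{9223}{3} = - \frac{8}{128667} + \frac{9223}{3} = \frac{395565239}{128667}$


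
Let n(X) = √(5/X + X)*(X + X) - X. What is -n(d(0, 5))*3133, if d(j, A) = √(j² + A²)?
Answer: 15665 - 31330*√6 ≈ -61078.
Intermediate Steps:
d(j, A) = √(A² + j²)
n(X) = -X + 2*X*√(X + 5/X) (n(X) = √(X + 5/X)*(2*X) - X = 2*X*√(X + 5/X) - X = -X + 2*X*√(X + 5/X))
-n(d(0, 5))*3133 = -√(5² + 0²)*(-1 + 2*√(√(5² + 0²) + 5/(√(5² + 0²))))*3133 = -√(25 + 0)*(-1 + 2*√(√(25 + 0) + 5/(√(25 + 0))))*3133 = -√25*(-1 + 2*√(√25 + 5/(√25)))*3133 = -5*(-1 + 2*√(5 + 5/5))*3133 = -5*(-1 + 2*√(5 + 5*(⅕)))*3133 = -5*(-1 + 2*√(5 + 1))*3133 = -5*(-1 + 2*√6)*3133 = -(-5 + 10*√6)*3133 = -(-15665 + 31330*√6) = 15665 - 31330*√6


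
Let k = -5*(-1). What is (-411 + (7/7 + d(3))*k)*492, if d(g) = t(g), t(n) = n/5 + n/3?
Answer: -195816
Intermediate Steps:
t(n) = 8*n/15 (t(n) = n*(⅕) + n*(⅓) = n/5 + n/3 = 8*n/15)
d(g) = 8*g/15
k = 5
(-411 + (7/7 + d(3))*k)*492 = (-411 + (7/7 + (8/15)*3)*5)*492 = (-411 + (7*(⅐) + 8/5)*5)*492 = (-411 + (1 + 8/5)*5)*492 = (-411 + (13/5)*5)*492 = (-411 + 13)*492 = -398*492 = -195816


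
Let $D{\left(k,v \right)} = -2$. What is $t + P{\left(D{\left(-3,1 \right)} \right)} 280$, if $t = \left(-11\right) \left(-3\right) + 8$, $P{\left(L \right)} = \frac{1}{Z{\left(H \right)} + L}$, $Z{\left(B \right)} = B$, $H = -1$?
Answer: $- \frac{157}{3} \approx -52.333$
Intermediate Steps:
$P{\left(L \right)} = \frac{1}{-1 + L}$
$t = 41$ ($t = 33 + 8 = 41$)
$t + P{\left(D{\left(-3,1 \right)} \right)} 280 = 41 + \frac{1}{-1 - 2} \cdot 280 = 41 + \frac{1}{-3} \cdot 280 = 41 - \frac{280}{3} = - \frac{157}{3}$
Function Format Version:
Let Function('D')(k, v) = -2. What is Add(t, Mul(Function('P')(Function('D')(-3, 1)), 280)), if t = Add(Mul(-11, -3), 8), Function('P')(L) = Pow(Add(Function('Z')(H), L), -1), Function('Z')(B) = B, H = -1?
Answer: Rational(-157, 3) ≈ -52.333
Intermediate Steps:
Function('P')(L) = Pow(Add(-1, L), -1)
t = 41 (t = Add(33, 8) = 41)
Add(t, Mul(Function('P')(Function('D')(-3, 1)), 280)) = Add(41, Mul(Pow(Add(-1, -2), -1), 280)) = Add(41, Mul(Pow(-3, -1), 280)) = Add(41, Mul(Rational(-1, 3), 280)) = Add(41, Rational(-280, 3)) = Rational(-157, 3)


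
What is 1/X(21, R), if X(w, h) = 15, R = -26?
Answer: 1/15 ≈ 0.066667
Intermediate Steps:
1/X(21, R) = 1/15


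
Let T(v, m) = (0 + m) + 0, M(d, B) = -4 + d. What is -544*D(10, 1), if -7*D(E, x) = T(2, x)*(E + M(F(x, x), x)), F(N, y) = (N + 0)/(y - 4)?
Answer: 9248/21 ≈ 440.38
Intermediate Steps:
F(N, y) = N/(-4 + y)
T(v, m) = m (T(v, m) = m + 0 = m)
D(E, x) = -x*(-4 + E + x/(-4 + x))/7 (D(E, x) = -x*(E + (-4 + x/(-4 + x)))/7 = -x*(-4 + E + x/(-4 + x))/7)
-544*D(10, 1) = -(-544)*(1 + (-4 + 10)*(-4 + 1))/(-28 + 7*1) = -(-544)*(1 + 6*(-3))/(-28 + 7) = -(-544)*(1 - 18)/(-21) = -(-544)*(-1)*(-17)/21 = -544*(-17/21) = 9248/21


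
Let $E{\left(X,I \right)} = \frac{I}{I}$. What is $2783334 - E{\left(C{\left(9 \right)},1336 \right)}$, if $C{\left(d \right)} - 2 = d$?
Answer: $2783333$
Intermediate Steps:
$C{\left(d \right)} = 2 + d$
$E{\left(X,I \right)} = 1$
$2783334 - E{\left(C{\left(9 \right)},1336 \right)} = 2783334 - 1 = 2783333$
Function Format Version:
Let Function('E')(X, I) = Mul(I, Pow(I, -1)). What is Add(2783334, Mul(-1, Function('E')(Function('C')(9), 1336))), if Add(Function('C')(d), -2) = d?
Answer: 2783333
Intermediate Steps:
Function('C')(d) = Add(2, d)
Function('E')(X, I) = 1
Add(2783334, Mul(-1, Function('E')(Function('C')(9), 1336))) = Add(2783334, Mul(-1, 1)) = Add(2783334, -1) = 2783333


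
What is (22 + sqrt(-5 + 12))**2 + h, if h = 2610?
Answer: 3101 + 44*sqrt(7) ≈ 3217.4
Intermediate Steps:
(22 + sqrt(-5 + 12))**2 + h = (22 + sqrt(-5 + 12))**2 + 2610 = (22 + sqrt(7))**2 + 2610 = 2610 + (22 + sqrt(7))**2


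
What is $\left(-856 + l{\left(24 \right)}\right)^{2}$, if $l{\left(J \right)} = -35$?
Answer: $793881$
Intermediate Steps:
$\left(-856 + l{\left(24 \right)}\right)^{2} = \left(-856 - 35\right)^{2} = \left(-891\right)^{2} = 793881$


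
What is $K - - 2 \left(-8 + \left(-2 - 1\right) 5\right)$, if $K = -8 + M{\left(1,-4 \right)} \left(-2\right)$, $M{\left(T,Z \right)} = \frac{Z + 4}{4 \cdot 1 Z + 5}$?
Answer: $-54$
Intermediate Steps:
$M{\left(T,Z \right)} = \frac{4 + Z}{5 + 4 Z}$ ($M{\left(T,Z \right)} = \frac{4 + Z}{4 Z + 5} = \frac{4 + Z}{5 + 4 Z}$)
$K = -8$ ($K = -8 + \frac{4 - 4}{5 + 4 \left(-4\right)} \left(-2\right) = -8 + \frac{1}{5 - 16} \cdot 0 \left(-2\right) = -8 + \frac{1}{-11} \cdot 0 \left(-2\right) = -8 + \left(- \frac{1}{11}\right) 0 \left(-2\right) = -8 + 0 \left(-2\right) = -8 + 0 = -8$)
$K - - 2 \left(-8 + \left(-2 - 1\right) 5\right) = -8 - - 2 \left(-8 + \left(-2 - 1\right) 5\right) = -8 - - 2 \left(-8 - 15\right) = -8 - \left(-2\right) \left(-23\right) = -8 - 46 = -54$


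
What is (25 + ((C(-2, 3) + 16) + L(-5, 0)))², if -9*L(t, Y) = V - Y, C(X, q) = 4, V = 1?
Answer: 163216/81 ≈ 2015.0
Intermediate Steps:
L(t, Y) = -⅑ + Y/9 (L(t, Y) = -(1 - Y)/9 = -⅑ + Y/9)
(25 + ((C(-2, 3) + 16) + L(-5, 0)))² = (25 + ((4 + 16) + (-⅑ + (⅑)*0)))² = (25 + (20 + (-⅑ + 0)))² = (25 + (20 - ⅑))² = (25 + 179/9)² = (404/9)² = 163216/81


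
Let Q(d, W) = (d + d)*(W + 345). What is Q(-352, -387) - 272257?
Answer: -242689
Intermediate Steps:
Q(d, W) = 2*d*(345 + W) (Q(d, W) = (2*d)*(345 + W) = 2*d*(345 + W))
Q(-352, -387) - 272257 = 2*(-352)*(345 - 387) - 272257 = 2*(-352)*(-42) - 272257 = 29568 - 272257 = -242689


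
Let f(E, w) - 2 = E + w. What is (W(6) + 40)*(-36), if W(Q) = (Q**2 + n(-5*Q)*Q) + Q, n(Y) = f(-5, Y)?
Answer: 4176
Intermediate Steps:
f(E, w) = 2 + E + w (f(E, w) = 2 + (E + w) = 2 + E + w)
n(Y) = -3 + Y (n(Y) = 2 - 5 + Y = -3 + Y)
W(Q) = Q + Q**2 + Q*(-3 - 5*Q) (W(Q) = (Q**2 + (-3 - 5*Q)*Q) + Q = (Q**2 + Q*(-3 - 5*Q)) + Q = Q + Q**2 + Q*(-3 - 5*Q))
(W(6) + 40)*(-36) = (2*6*(-1 - 2*6) + 40)*(-36) = (2*6*(-1 - 12) + 40)*(-36) = (2*6*(-13) + 40)*(-36) = (-156 + 40)*(-36) = -116*(-36) = 4176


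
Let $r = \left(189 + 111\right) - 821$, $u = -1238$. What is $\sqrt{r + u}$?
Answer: $i \sqrt{1759} \approx 41.94 i$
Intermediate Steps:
$r = -521$ ($r = 300 - 821 = -521$)
$\sqrt{r + u} = \sqrt{-521 - 1238} = \sqrt{-1759} = i \sqrt{1759}$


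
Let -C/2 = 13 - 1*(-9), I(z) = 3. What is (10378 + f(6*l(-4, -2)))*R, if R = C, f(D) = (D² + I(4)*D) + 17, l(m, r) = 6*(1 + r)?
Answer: -509652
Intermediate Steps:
l(m, r) = 6 + 6*r
f(D) = 17 + D² + 3*D (f(D) = (D² + 3*D) + 17 = 17 + D² + 3*D)
C = -44 (C = -2*(13 - 1*(-9)) = -2*(13 + 9) = -2*22 = -44)
R = -44
(10378 + f(6*l(-4, -2)))*R = (10378 + (17 + (6*(6 + 6*(-2)))² + 3*(6*(6 + 6*(-2)))))*(-44) = (10378 + (17 + (6*(6 - 12))² + 3*(6*(6 - 12))))*(-44) = (10378 + (17 + (6*(-6))² + 3*(6*(-6))))*(-44) = (10378 + (17 + (-36)² + 3*(-36)))*(-44) = (10378 + (17 + 1296 - 108))*(-44) = (10378 + 1205)*(-44) = 11583*(-44) = -509652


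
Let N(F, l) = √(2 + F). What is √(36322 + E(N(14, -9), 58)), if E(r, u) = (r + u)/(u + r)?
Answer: √36323 ≈ 190.59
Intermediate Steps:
E(r, u) = 1 (E(r, u) = (r + u)/(r + u) = 1)
√(36322 + E(N(14, -9), 58)) = √(36322 + 1) = √36323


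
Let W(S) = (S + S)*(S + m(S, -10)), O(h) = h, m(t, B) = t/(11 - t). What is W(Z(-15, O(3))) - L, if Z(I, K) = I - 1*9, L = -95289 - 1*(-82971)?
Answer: 472602/35 ≈ 13503.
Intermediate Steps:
L = -12318 (L = -95289 + 82971 = -12318)
Z(I, K) = -9 + I (Z(I, K) = I - 9 = -9 + I)
W(S) = 2*S*(S - S/(-11 + S)) (W(S) = (S + S)*(S - S/(-11 + S)) = (2*S)*(S - S/(-11 + S)) = 2*S*(S - S/(-11 + S)))
W(Z(-15, O(3))) - L = 2*(-9 - 15)**2*(-12 + (-9 - 15))/(-11 + (-9 - 15)) - 1*(-12318) = 2*(-24)**2*(-12 - 24)/(-11 - 24) + 12318 = 2*576*(-36)/(-35) + 12318 = 2*576*(-1/35)*(-36) + 12318 = 41472/35 + 12318 = 472602/35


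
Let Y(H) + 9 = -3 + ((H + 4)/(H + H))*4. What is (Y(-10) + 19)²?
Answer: 1681/25 ≈ 67.240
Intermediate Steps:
Y(H) = -12 + 2*(4 + H)/H (Y(H) = -9 + (-3 + ((H + 4)/(H + H))*4) = -9 + (-3 + ((4 + H)/((2*H)))*4) = -9 + (-3 + ((4 + H)*(1/(2*H)))*4) = -9 + (-3 + ((4 + H)/(2*H))*4) = -9 + (-3 + 2*(4 + H)/H) = -12 + 2*(4 + H)/H)
(Y(-10) + 19)² = ((-10 + 8/(-10)) + 19)² = ((-10 + 8*(-⅒)) + 19)² = ((-10 - ⅘) + 19)² = (-54/5 + 19)² = (41/5)² = 1681/25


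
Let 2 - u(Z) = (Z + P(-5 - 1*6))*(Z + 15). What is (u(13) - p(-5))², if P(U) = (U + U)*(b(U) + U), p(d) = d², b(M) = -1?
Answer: 60512841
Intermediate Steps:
P(U) = 2*U*(-1 + U) (P(U) = (U + U)*(-1 + U) = (2*U)*(-1 + U) = 2*U*(-1 + U))
u(Z) = 2 - (15 + Z)*(264 + Z) (u(Z) = 2 - (Z + 2*(-5 - 1*6)*(-1 + (-5 - 1*6)))*(Z + 15) = 2 - (Z + 2*(-5 - 6)*(-1 + (-5 - 6)))*(15 + Z) = 2 - (Z + 2*(-11)*(-1 - 11))*(15 + Z) = 2 - (Z + 2*(-11)*(-12))*(15 + Z) = 2 - (Z + 264)*(15 + Z) = 2 - (264 + Z)*(15 + Z) = 2 - (15 + Z)*(264 + Z))
(u(13) - p(-5))² = ((-3958 - 1*13² - 279*13) - 1*(-5)²)² = ((-3958 - 1*169 - 3627) - 1*25)² = ((-3958 - 169 - 3627) - 25)² = (-7754 - 25)² = (-7779)² = 60512841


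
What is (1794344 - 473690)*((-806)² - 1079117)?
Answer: -567195800574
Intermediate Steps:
(1794344 - 473690)*((-806)² - 1079117) = 1320654*(649636 - 1079117) = 1320654*(-429481) = -567195800574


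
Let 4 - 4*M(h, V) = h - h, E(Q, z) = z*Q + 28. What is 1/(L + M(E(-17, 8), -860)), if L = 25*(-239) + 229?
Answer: -1/5745 ≈ -0.00017406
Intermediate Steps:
E(Q, z) = 28 + Q*z (E(Q, z) = Q*z + 28 = 28 + Q*z)
M(h, V) = 1 (M(h, V) = 1 - (h - h)/4 = 1 - ¼*0 = 1 + 0 = 1)
L = -5746 (L = -5975 + 229 = -5746)
1/(L + M(E(-17, 8), -860)) = 1/(-5746 + 1) = 1/(-5745) = -1/5745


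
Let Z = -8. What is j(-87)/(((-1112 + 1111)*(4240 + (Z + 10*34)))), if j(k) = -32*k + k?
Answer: -899/1524 ≈ -0.58990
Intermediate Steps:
j(k) = -31*k
j(-87)/(((-1112 + 1111)*(4240 + (Z + 10*34)))) = (-31*(-87))/(((-1112 + 1111)*(4240 + (-8 + 10*34)))) = 2697/((-(4240 + (-8 + 340)))) = 2697/((-(4240 + 332))) = 2697/((-1*4572)) = 2697/(-4572) = 2697*(-1/4572) = -899/1524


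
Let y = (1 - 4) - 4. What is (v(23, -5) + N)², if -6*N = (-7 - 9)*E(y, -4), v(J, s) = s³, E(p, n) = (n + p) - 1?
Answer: 24649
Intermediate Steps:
y = -7 (y = -3 - 4 = -7)
E(p, n) = -1 + n + p
N = -32 (N = -(-7 - 9)*(-1 - 4 - 7)/6 = -(-8)*(-12)/3 = -⅙*192 = -32)
(v(23, -5) + N)² = ((-5)³ - 32)² = (-125 - 32)² = (-157)² = 24649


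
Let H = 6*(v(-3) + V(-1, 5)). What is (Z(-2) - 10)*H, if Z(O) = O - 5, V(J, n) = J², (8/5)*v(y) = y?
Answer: 357/4 ≈ 89.250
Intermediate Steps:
v(y) = 5*y/8
Z(O) = -5 + O
H = -21/4 (H = 6*((5/8)*(-3) + (-1)²) = 6*(-15/8 + 1) = 6*(-7/8) = -21/4 ≈ -5.2500)
(Z(-2) - 10)*H = ((-5 - 2) - 10)*(-21/4) = (-7 - 10)*(-21/4) = -17*(-21/4) = 357/4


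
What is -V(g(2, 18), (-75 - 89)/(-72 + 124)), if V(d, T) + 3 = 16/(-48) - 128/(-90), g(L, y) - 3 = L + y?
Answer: 86/45 ≈ 1.9111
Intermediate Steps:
g(L, y) = 3 + L + y (g(L, y) = 3 + (L + y) = 3 + L + y)
V(d, T) = -86/45 (V(d, T) = -3 + (16/(-48) - 128/(-90)) = -3 + (16*(-1/48) - 128*(-1/90)) = -3 + (-⅓ + 64/45) = -3 + 49/45 = -86/45)
-V(g(2, 18), (-75 - 89)/(-72 + 124)) = -1*(-86/45) = 86/45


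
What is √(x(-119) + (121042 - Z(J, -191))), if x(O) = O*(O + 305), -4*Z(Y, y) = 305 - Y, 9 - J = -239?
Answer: √395689/2 ≈ 314.52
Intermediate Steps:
J = 248 (J = 9 - 1*(-239) = 9 + 239 = 248)
Z(Y, y) = -305/4 + Y/4 (Z(Y, y) = -(305 - Y)/4 = -305/4 + Y/4)
x(O) = O*(305 + O)
√(x(-119) + (121042 - Z(J, -191))) = √(-119*(305 - 119) + (121042 - (-305/4 + (¼)*248))) = √(-119*186 + (121042 - (-305/4 + 62))) = √(-22134 + (121042 - 1*(-57/4))) = √(-22134 + (121042 + 57/4)) = √(-22134 + 484225/4) = √(395689/4) = √395689/2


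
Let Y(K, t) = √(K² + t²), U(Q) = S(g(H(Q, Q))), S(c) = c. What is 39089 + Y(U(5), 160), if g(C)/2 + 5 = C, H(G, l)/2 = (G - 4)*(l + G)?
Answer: 39089 + 10*√265 ≈ 39252.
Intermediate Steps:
H(G, l) = 2*(-4 + G)*(G + l) (H(G, l) = 2*((G - 4)*(l + G)) = 2*((-4 + G)*(G + l)) = 2*(-4 + G)*(G + l))
g(C) = -10 + 2*C
U(Q) = -10 - 32*Q + 8*Q² (U(Q) = -10 + 2*(-8*Q - 8*Q + 2*Q² + 2*Q*Q) = -10 + 2*(-8*Q - 8*Q + 2*Q² + 2*Q²) = -10 + 2*(-16*Q + 4*Q²) = -10 + (-32*Q + 8*Q²) = -10 - 32*Q + 8*Q²)
39089 + Y(U(5), 160) = 39089 + √((-10 - 32*5 + 8*5²)² + 160²) = 39089 + √((-10 - 160 + 8*25)² + 25600) = 39089 + √((-10 - 160 + 200)² + 25600) = 39089 + √(30² + 25600) = 39089 + √(900 + 25600) = 39089 + √26500 = 39089 + 10*√265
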